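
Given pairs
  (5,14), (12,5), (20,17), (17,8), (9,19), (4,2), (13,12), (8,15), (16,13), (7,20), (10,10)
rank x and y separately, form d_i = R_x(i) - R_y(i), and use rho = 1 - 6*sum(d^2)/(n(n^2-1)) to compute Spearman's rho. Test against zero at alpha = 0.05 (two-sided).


Step 1: Rank x and y separately (midranks; no ties here).
rank(x): 5->2, 12->7, 20->11, 17->10, 9->5, 4->1, 13->8, 8->4, 16->9, 7->3, 10->6
rank(y): 14->7, 5->2, 17->9, 8->3, 19->10, 2->1, 12->5, 15->8, 13->6, 20->11, 10->4
Step 2: d_i = R_x(i) - R_y(i); compute d_i^2.
  (2-7)^2=25, (7-2)^2=25, (11-9)^2=4, (10-3)^2=49, (5-10)^2=25, (1-1)^2=0, (8-5)^2=9, (4-8)^2=16, (9-6)^2=9, (3-11)^2=64, (6-4)^2=4
sum(d^2) = 230.
Step 3: rho = 1 - 6*230 / (11*(11^2 - 1)) = 1 - 1380/1320 = -0.045455.
Step 4: Under H0, t = rho * sqrt((n-2)/(1-rho^2)) = -0.1365 ~ t(9).
Step 5: Two-sided p-value from the t-distribution with 9 df = 0.894427.
Step 6: alpha = 0.05. fail to reject H0.

rho = -0.0455, p = 0.894427, fail to reject H0 at alpha = 0.05.


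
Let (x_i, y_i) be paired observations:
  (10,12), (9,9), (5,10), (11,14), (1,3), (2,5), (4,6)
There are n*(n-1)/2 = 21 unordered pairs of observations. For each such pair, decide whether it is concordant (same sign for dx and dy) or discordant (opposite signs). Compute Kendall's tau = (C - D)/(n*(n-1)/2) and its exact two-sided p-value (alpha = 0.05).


Step 1: Enumerate the 21 unordered pairs (i,j) with i<j and classify each by sign(x_j-x_i) * sign(y_j-y_i).
  (1,2):dx=-1,dy=-3->C; (1,3):dx=-5,dy=-2->C; (1,4):dx=+1,dy=+2->C; (1,5):dx=-9,dy=-9->C
  (1,6):dx=-8,dy=-7->C; (1,7):dx=-6,dy=-6->C; (2,3):dx=-4,dy=+1->D; (2,4):dx=+2,dy=+5->C
  (2,5):dx=-8,dy=-6->C; (2,6):dx=-7,dy=-4->C; (2,7):dx=-5,dy=-3->C; (3,4):dx=+6,dy=+4->C
  (3,5):dx=-4,dy=-7->C; (3,6):dx=-3,dy=-5->C; (3,7):dx=-1,dy=-4->C; (4,5):dx=-10,dy=-11->C
  (4,6):dx=-9,dy=-9->C; (4,7):dx=-7,dy=-8->C; (5,6):dx=+1,dy=+2->C; (5,7):dx=+3,dy=+3->C
  (6,7):dx=+2,dy=+1->C
Step 2: C = 20, D = 1, total pairs = 21.
Step 3: tau = (C - D)/(n(n-1)/2) = (20 - 1)/21 = 0.904762.
Step 4: Exact two-sided p-value (enumerate n! = 5040 permutations of y under H0): p = 0.002778.
Step 5: alpha = 0.05. reject H0.

tau_b = 0.9048 (C=20, D=1), p = 0.002778, reject H0.


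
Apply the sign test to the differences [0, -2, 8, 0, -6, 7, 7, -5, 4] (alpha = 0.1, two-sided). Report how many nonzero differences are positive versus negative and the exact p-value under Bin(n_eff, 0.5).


Step 1: Discard zero differences. Original n = 9; n_eff = number of nonzero differences = 7.
Nonzero differences (with sign): -2, +8, -6, +7, +7, -5, +4
Step 2: Count signs: positive = 4, negative = 3.
Step 3: Under H0: P(positive) = 0.5, so the number of positives S ~ Bin(7, 0.5).
Step 4: Two-sided exact p-value = sum of Bin(7,0.5) probabilities at or below the observed probability = 1.000000.
Step 5: alpha = 0.1. fail to reject H0.

n_eff = 7, pos = 4, neg = 3, p = 1.000000, fail to reject H0.


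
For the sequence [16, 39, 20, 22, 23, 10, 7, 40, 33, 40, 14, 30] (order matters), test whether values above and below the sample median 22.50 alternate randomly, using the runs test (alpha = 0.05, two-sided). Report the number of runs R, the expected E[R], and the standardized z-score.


Step 1: Compute median = 22.50; label A = above, B = below.
Labels in order: BABBABBAAABA  (n_A = 6, n_B = 6)
Step 2: Count runs R = 8.
Step 3: Under H0 (random ordering), E[R] = 2*n_A*n_B/(n_A+n_B) + 1 = 2*6*6/12 + 1 = 7.0000.
        Var[R] = 2*n_A*n_B*(2*n_A*n_B - n_A - n_B) / ((n_A+n_B)^2 * (n_A+n_B-1)) = 4320/1584 = 2.7273.
        SD[R] = 1.6514.
Step 4: Continuity-corrected z = (R - 0.5 - E[R]) / SD[R] = (8 - 0.5 - 7.0000) / 1.6514 = 0.3028.
Step 5: Two-sided p-value via normal approximation = 2*(1 - Phi(|z|)) = 0.762069.
Step 6: alpha = 0.05. fail to reject H0.

R = 8, z = 0.3028, p = 0.762069, fail to reject H0.


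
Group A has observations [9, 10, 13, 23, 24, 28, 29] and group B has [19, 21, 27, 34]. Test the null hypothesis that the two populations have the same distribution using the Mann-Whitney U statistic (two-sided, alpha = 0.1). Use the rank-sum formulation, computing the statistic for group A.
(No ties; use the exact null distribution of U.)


Step 1: Combine and sort all 11 observations; assign midranks.
sorted (value, group): (9,X), (10,X), (13,X), (19,Y), (21,Y), (23,X), (24,X), (27,Y), (28,X), (29,X), (34,Y)
ranks: 9->1, 10->2, 13->3, 19->4, 21->5, 23->6, 24->7, 27->8, 28->9, 29->10, 34->11
Step 2: Rank sum for X: R1 = 1 + 2 + 3 + 6 + 7 + 9 + 10 = 38.
Step 3: U_X = R1 - n1(n1+1)/2 = 38 - 7*8/2 = 38 - 28 = 10.
       U_Y = n1*n2 - U_X = 28 - 10 = 18.
Step 4: No ties, so the exact null distribution of U (based on enumerating the C(11,7) = 330 equally likely rank assignments) gives the two-sided p-value.
Step 5: p-value = 0.527273; compare to alpha = 0.1. fail to reject H0.

U_X = 10, p = 0.527273, fail to reject H0 at alpha = 0.1.


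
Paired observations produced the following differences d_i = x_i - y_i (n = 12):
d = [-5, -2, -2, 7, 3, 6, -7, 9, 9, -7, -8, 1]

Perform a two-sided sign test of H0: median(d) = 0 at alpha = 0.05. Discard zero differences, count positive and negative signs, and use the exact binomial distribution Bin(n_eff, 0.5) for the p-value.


Step 1: Discard zero differences. Original n = 12; n_eff = number of nonzero differences = 12.
Nonzero differences (with sign): -5, -2, -2, +7, +3, +6, -7, +9, +9, -7, -8, +1
Step 2: Count signs: positive = 6, negative = 6.
Step 3: Under H0: P(positive) = 0.5, so the number of positives S ~ Bin(12, 0.5).
Step 4: Two-sided exact p-value = sum of Bin(12,0.5) probabilities at or below the observed probability = 1.000000.
Step 5: alpha = 0.05. fail to reject H0.

n_eff = 12, pos = 6, neg = 6, p = 1.000000, fail to reject H0.


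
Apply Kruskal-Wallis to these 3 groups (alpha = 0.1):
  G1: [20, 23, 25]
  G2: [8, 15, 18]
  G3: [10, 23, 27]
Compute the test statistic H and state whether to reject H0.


Step 1: Combine all N = 9 observations and assign midranks.
sorted (value, group, rank): (8,G2,1), (10,G3,2), (15,G2,3), (18,G2,4), (20,G1,5), (23,G1,6.5), (23,G3,6.5), (25,G1,8), (27,G3,9)
Step 2: Sum ranks within each group.
R_1 = 19.5 (n_1 = 3)
R_2 = 8 (n_2 = 3)
R_3 = 17.5 (n_3 = 3)
Step 3: H = 12/(N(N+1)) * sum(R_i^2/n_i) - 3(N+1)
     = 12/(9*10) * (19.5^2/3 + 8^2/3 + 17.5^2/3) - 3*10
     = 0.133333 * 250.167 - 30
     = 3.355556.
Step 4: Ties present; correction factor C = 1 - 6/(9^3 - 9) = 0.991667. Corrected H = 3.355556 / 0.991667 = 3.383754.
Step 5: Under H0, H ~ chi^2(2); p-value = 0.184174.
Step 6: alpha = 0.1. fail to reject H0.

H = 3.3838, df = 2, p = 0.184174, fail to reject H0.


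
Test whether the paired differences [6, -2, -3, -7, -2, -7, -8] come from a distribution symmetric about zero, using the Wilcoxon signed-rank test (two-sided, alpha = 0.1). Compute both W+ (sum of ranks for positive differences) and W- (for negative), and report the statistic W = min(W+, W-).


Step 1: Drop any zero differences (none here) and take |d_i|.
|d| = [6, 2, 3, 7, 2, 7, 8]
Step 2: Midrank |d_i| (ties get averaged ranks).
ranks: |6|->4, |2|->1.5, |3|->3, |7|->5.5, |2|->1.5, |7|->5.5, |8|->7
Step 3: Attach original signs; sum ranks with positive sign and with negative sign.
W+ = 4 = 4
W- = 1.5 + 3 + 5.5 + 1.5 + 5.5 + 7 = 24
(Check: W+ + W- = 28 should equal n(n+1)/2 = 28.)
Step 4: Test statistic W = min(W+, W-) = 4.
Step 5: Ties in |d|, so use the tie-corrected normal approximation.
        E[W] = n(n+1)/4 = 7*8/4 = 14.
        Tie groups: |d|=2 (t=2), |d|=7 (t=2); sum(t^3 - t) = 12.
        Var[W] = n(n+1)(2n+1)/24 - sum(t^3-t)/48 = 840/24 - 12/48 = 34.75.
        z = (W - E[W]) / sqrt(Var[W]) = (4 - 14) / 5.8949 = -1.6964.
        Two-sided p = 2*Phi(z) = 0.089814.
Step 6: alpha = 0.1. reject H0.

W+ = 4, W- = 24, W = min = 4, p = 0.089814, reject H0.


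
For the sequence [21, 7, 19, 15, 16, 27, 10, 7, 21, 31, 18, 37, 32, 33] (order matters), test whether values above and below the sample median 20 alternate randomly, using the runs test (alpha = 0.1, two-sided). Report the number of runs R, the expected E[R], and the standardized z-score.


Step 1: Compute median = 20; label A = above, B = below.
Labels in order: ABBBBABBAABAAA  (n_A = 7, n_B = 7)
Step 2: Count runs R = 7.
Step 3: Under H0 (random ordering), E[R] = 2*n_A*n_B/(n_A+n_B) + 1 = 2*7*7/14 + 1 = 8.0000.
        Var[R] = 2*n_A*n_B*(2*n_A*n_B - n_A - n_B) / ((n_A+n_B)^2 * (n_A+n_B-1)) = 8232/2548 = 3.2308.
        SD[R] = 1.7974.
Step 4: Continuity-corrected z = (R + 0.5 - E[R]) / SD[R] = (7 + 0.5 - 8.0000) / 1.7974 = -0.2782.
Step 5: Two-sided p-value via normal approximation = 2*(1 - Phi(|z|)) = 0.780879.
Step 6: alpha = 0.1. fail to reject H0.

R = 7, z = -0.2782, p = 0.780879, fail to reject H0.


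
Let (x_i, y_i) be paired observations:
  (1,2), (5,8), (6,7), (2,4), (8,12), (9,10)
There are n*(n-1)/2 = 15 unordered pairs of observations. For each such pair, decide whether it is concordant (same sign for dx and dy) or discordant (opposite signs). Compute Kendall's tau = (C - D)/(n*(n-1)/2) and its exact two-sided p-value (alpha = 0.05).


Step 1: Enumerate the 15 unordered pairs (i,j) with i<j and classify each by sign(x_j-x_i) * sign(y_j-y_i).
  (1,2):dx=+4,dy=+6->C; (1,3):dx=+5,dy=+5->C; (1,4):dx=+1,dy=+2->C; (1,5):dx=+7,dy=+10->C
  (1,6):dx=+8,dy=+8->C; (2,3):dx=+1,dy=-1->D; (2,4):dx=-3,dy=-4->C; (2,5):dx=+3,dy=+4->C
  (2,6):dx=+4,dy=+2->C; (3,4):dx=-4,dy=-3->C; (3,5):dx=+2,dy=+5->C; (3,6):dx=+3,dy=+3->C
  (4,5):dx=+6,dy=+8->C; (4,6):dx=+7,dy=+6->C; (5,6):dx=+1,dy=-2->D
Step 2: C = 13, D = 2, total pairs = 15.
Step 3: tau = (C - D)/(n(n-1)/2) = (13 - 2)/15 = 0.733333.
Step 4: Exact two-sided p-value (enumerate n! = 720 permutations of y under H0): p = 0.055556.
Step 5: alpha = 0.05. fail to reject H0.

tau_b = 0.7333 (C=13, D=2), p = 0.055556, fail to reject H0.


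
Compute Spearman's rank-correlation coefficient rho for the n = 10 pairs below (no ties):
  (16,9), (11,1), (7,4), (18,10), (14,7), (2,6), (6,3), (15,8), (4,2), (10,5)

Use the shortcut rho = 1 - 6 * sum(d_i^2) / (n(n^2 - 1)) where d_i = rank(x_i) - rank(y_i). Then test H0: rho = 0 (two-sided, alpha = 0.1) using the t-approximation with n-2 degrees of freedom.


Step 1: Rank x and y separately (midranks; no ties here).
rank(x): 16->9, 11->6, 7->4, 18->10, 14->7, 2->1, 6->3, 15->8, 4->2, 10->5
rank(y): 9->9, 1->1, 4->4, 10->10, 7->7, 6->6, 3->3, 8->8, 2->2, 5->5
Step 2: d_i = R_x(i) - R_y(i); compute d_i^2.
  (9-9)^2=0, (6-1)^2=25, (4-4)^2=0, (10-10)^2=0, (7-7)^2=0, (1-6)^2=25, (3-3)^2=0, (8-8)^2=0, (2-2)^2=0, (5-5)^2=0
sum(d^2) = 50.
Step 3: rho = 1 - 6*50 / (10*(10^2 - 1)) = 1 - 300/990 = 0.696970.
Step 4: Under H0, t = rho * sqrt((n-2)/(1-rho^2)) = 2.7490 ~ t(8).
Step 5: Two-sided p-value from the t-distribution with 8 df = 0.025097.
Step 6: alpha = 0.1. reject H0.

rho = 0.6970, p = 0.025097, reject H0 at alpha = 0.1.


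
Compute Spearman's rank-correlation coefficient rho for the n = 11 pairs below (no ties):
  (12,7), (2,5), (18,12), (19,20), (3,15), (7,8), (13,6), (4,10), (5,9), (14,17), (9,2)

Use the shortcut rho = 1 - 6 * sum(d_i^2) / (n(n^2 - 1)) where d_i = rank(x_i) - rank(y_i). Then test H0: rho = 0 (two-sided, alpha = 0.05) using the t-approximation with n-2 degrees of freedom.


Step 1: Rank x and y separately (midranks; no ties here).
rank(x): 12->7, 2->1, 18->10, 19->11, 3->2, 7->5, 13->8, 4->3, 5->4, 14->9, 9->6
rank(y): 7->4, 5->2, 12->8, 20->11, 15->9, 8->5, 6->3, 10->7, 9->6, 17->10, 2->1
Step 2: d_i = R_x(i) - R_y(i); compute d_i^2.
  (7-4)^2=9, (1-2)^2=1, (10-8)^2=4, (11-11)^2=0, (2-9)^2=49, (5-5)^2=0, (8-3)^2=25, (3-7)^2=16, (4-6)^2=4, (9-10)^2=1, (6-1)^2=25
sum(d^2) = 134.
Step 3: rho = 1 - 6*134 / (11*(11^2 - 1)) = 1 - 804/1320 = 0.390909.
Step 4: Under H0, t = rho * sqrt((n-2)/(1-rho^2)) = 1.2741 ~ t(9).
Step 5: Two-sided p-value from the t-distribution with 9 df = 0.234540.
Step 6: alpha = 0.05. fail to reject H0.

rho = 0.3909, p = 0.234540, fail to reject H0 at alpha = 0.05.


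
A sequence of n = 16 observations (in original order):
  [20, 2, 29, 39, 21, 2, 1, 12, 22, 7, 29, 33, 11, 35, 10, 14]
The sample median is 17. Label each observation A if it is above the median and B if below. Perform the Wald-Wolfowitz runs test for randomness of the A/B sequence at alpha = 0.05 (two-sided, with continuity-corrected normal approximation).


Step 1: Compute median = 17; label A = above, B = below.
Labels in order: ABAAABBBABAABABB  (n_A = 8, n_B = 8)
Step 2: Count runs R = 10.
Step 3: Under H0 (random ordering), E[R] = 2*n_A*n_B/(n_A+n_B) + 1 = 2*8*8/16 + 1 = 9.0000.
        Var[R] = 2*n_A*n_B*(2*n_A*n_B - n_A - n_B) / ((n_A+n_B)^2 * (n_A+n_B-1)) = 14336/3840 = 3.7333.
        SD[R] = 1.9322.
Step 4: Continuity-corrected z = (R - 0.5 - E[R]) / SD[R] = (10 - 0.5 - 9.0000) / 1.9322 = 0.2588.
Step 5: Two-sided p-value via normal approximation = 2*(1 - Phi(|z|)) = 0.795809.
Step 6: alpha = 0.05. fail to reject H0.

R = 10, z = 0.2588, p = 0.795809, fail to reject H0.


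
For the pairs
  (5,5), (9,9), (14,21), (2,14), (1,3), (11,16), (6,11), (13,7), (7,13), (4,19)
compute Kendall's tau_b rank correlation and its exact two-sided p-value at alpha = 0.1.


Step 1: Enumerate the 45 unordered pairs (i,j) with i<j and classify each by sign(x_j-x_i) * sign(y_j-y_i).
  (1,2):dx=+4,dy=+4->C; (1,3):dx=+9,dy=+16->C; (1,4):dx=-3,dy=+9->D; (1,5):dx=-4,dy=-2->C
  (1,6):dx=+6,dy=+11->C; (1,7):dx=+1,dy=+6->C; (1,8):dx=+8,dy=+2->C; (1,9):dx=+2,dy=+8->C
  (1,10):dx=-1,dy=+14->D; (2,3):dx=+5,dy=+12->C; (2,4):dx=-7,dy=+5->D; (2,5):dx=-8,dy=-6->C
  (2,6):dx=+2,dy=+7->C; (2,7):dx=-3,dy=+2->D; (2,8):dx=+4,dy=-2->D; (2,9):dx=-2,dy=+4->D
  (2,10):dx=-5,dy=+10->D; (3,4):dx=-12,dy=-7->C; (3,5):dx=-13,dy=-18->C; (3,6):dx=-3,dy=-5->C
  (3,7):dx=-8,dy=-10->C; (3,8):dx=-1,dy=-14->C; (3,9):dx=-7,dy=-8->C; (3,10):dx=-10,dy=-2->C
  (4,5):dx=-1,dy=-11->C; (4,6):dx=+9,dy=+2->C; (4,7):dx=+4,dy=-3->D; (4,8):dx=+11,dy=-7->D
  (4,9):dx=+5,dy=-1->D; (4,10):dx=+2,dy=+5->C; (5,6):dx=+10,dy=+13->C; (5,7):dx=+5,dy=+8->C
  (5,8):dx=+12,dy=+4->C; (5,9):dx=+6,dy=+10->C; (5,10):dx=+3,dy=+16->C; (6,7):dx=-5,dy=-5->C
  (6,8):dx=+2,dy=-9->D; (6,9):dx=-4,dy=-3->C; (6,10):dx=-7,dy=+3->D; (7,8):dx=+7,dy=-4->D
  (7,9):dx=+1,dy=+2->C; (7,10):dx=-2,dy=+8->D; (8,9):dx=-6,dy=+6->D; (8,10):dx=-9,dy=+12->D
  (9,10):dx=-3,dy=+6->D
Step 2: C = 28, D = 17, total pairs = 45.
Step 3: tau = (C - D)/(n(n-1)/2) = (28 - 17)/45 = 0.244444.
Step 4: Exact two-sided p-value (enumerate n! = 3628800 permutations of y under H0): p = 0.380720.
Step 5: alpha = 0.1. fail to reject H0.

tau_b = 0.2444 (C=28, D=17), p = 0.380720, fail to reject H0.


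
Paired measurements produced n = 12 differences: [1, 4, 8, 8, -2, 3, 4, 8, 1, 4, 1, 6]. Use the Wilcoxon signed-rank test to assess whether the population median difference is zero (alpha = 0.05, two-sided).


Step 1: Drop any zero differences (none here) and take |d_i|.
|d| = [1, 4, 8, 8, 2, 3, 4, 8, 1, 4, 1, 6]
Step 2: Midrank |d_i| (ties get averaged ranks).
ranks: |1|->2, |4|->7, |8|->11, |8|->11, |2|->4, |3|->5, |4|->7, |8|->11, |1|->2, |4|->7, |1|->2, |6|->9
Step 3: Attach original signs; sum ranks with positive sign and with negative sign.
W+ = 2 + 7 + 11 + 11 + 5 + 7 + 11 + 2 + 7 + 2 + 9 = 74
W- = 4 = 4
(Check: W+ + W- = 78 should equal n(n+1)/2 = 78.)
Step 4: Test statistic W = min(W+, W-) = 4.
Step 5: Ties in |d|, so use the tie-corrected normal approximation.
        E[W] = n(n+1)/4 = 12*13/4 = 39.
        Tie groups: |d|=1 (t=3), |d|=4 (t=3), |d|=8 (t=3); sum(t^3 - t) = 72.
        Var[W] = n(n+1)(2n+1)/24 - sum(t^3-t)/48 = 3900/24 - 72/48 = 161.
        z = (W - E[W]) / sqrt(Var[W]) = (4 - 39) / 12.6886 = -2.7584.
        Two-sided p = 2*Phi(z) = 0.005809.
Step 6: alpha = 0.05. reject H0.

W+ = 74, W- = 4, W = min = 4, p = 0.005809, reject H0.


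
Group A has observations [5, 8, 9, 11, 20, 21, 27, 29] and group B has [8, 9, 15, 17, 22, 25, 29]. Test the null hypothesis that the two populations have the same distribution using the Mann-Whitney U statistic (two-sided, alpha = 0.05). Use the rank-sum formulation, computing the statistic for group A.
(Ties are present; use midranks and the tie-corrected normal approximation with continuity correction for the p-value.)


Step 1: Combine and sort all 15 observations; assign midranks.
sorted (value, group): (5,X), (8,X), (8,Y), (9,X), (9,Y), (11,X), (15,Y), (17,Y), (20,X), (21,X), (22,Y), (25,Y), (27,X), (29,X), (29,Y)
ranks: 5->1, 8->2.5, 8->2.5, 9->4.5, 9->4.5, 11->6, 15->7, 17->8, 20->9, 21->10, 22->11, 25->12, 27->13, 29->14.5, 29->14.5
Step 2: Rank sum for X: R1 = 1 + 2.5 + 4.5 + 6 + 9 + 10 + 13 + 14.5 = 60.5.
Step 3: U_X = R1 - n1(n1+1)/2 = 60.5 - 8*9/2 = 60.5 - 36 = 24.5.
       U_Y = n1*n2 - U_X = 56 - 24.5 = 31.5.
Step 4: Ties are present, so use the tie-corrected normal approximation (with continuity correction) for the p-value.
Step 5: p-value = 0.727753; compare to alpha = 0.05. fail to reject H0.

U_X = 24.5, p = 0.727753, fail to reject H0 at alpha = 0.05.


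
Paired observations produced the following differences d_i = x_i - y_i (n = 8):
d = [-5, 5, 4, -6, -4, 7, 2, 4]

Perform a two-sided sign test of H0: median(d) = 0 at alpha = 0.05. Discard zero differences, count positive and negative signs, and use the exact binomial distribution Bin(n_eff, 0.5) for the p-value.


Step 1: Discard zero differences. Original n = 8; n_eff = number of nonzero differences = 8.
Nonzero differences (with sign): -5, +5, +4, -6, -4, +7, +2, +4
Step 2: Count signs: positive = 5, negative = 3.
Step 3: Under H0: P(positive) = 0.5, so the number of positives S ~ Bin(8, 0.5).
Step 4: Two-sided exact p-value = sum of Bin(8,0.5) probabilities at or below the observed probability = 0.726562.
Step 5: alpha = 0.05. fail to reject H0.

n_eff = 8, pos = 5, neg = 3, p = 0.726562, fail to reject H0.


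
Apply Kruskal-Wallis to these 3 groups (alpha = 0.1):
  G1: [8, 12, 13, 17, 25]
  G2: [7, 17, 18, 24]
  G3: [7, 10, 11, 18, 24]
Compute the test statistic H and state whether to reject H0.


Step 1: Combine all N = 14 observations and assign midranks.
sorted (value, group, rank): (7,G2,1.5), (7,G3,1.5), (8,G1,3), (10,G3,4), (11,G3,5), (12,G1,6), (13,G1,7), (17,G1,8.5), (17,G2,8.5), (18,G2,10.5), (18,G3,10.5), (24,G2,12.5), (24,G3,12.5), (25,G1,14)
Step 2: Sum ranks within each group.
R_1 = 38.5 (n_1 = 5)
R_2 = 33 (n_2 = 4)
R_3 = 33.5 (n_3 = 5)
Step 3: H = 12/(N(N+1)) * sum(R_i^2/n_i) - 3(N+1)
     = 12/(14*15) * (38.5^2/5 + 33^2/4 + 33.5^2/5) - 3*15
     = 0.057143 * 793.15 - 45
     = 0.322857.
Step 4: Ties present; correction factor C = 1 - 24/(14^3 - 14) = 0.991209. Corrected H = 0.322857 / 0.991209 = 0.325721.
Step 5: Under H0, H ~ chi^2(2); p-value = 0.849710.
Step 6: alpha = 0.1. fail to reject H0.

H = 0.3257, df = 2, p = 0.849710, fail to reject H0.


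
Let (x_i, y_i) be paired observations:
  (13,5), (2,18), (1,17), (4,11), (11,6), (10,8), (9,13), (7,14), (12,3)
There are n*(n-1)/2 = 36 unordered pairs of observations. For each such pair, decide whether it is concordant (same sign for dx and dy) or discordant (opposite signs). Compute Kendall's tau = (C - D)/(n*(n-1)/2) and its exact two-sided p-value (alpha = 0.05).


Step 1: Enumerate the 36 unordered pairs (i,j) with i<j and classify each by sign(x_j-x_i) * sign(y_j-y_i).
  (1,2):dx=-11,dy=+13->D; (1,3):dx=-12,dy=+12->D; (1,4):dx=-9,dy=+6->D; (1,5):dx=-2,dy=+1->D
  (1,6):dx=-3,dy=+3->D; (1,7):dx=-4,dy=+8->D; (1,8):dx=-6,dy=+9->D; (1,9):dx=-1,dy=-2->C
  (2,3):dx=-1,dy=-1->C; (2,4):dx=+2,dy=-7->D; (2,5):dx=+9,dy=-12->D; (2,6):dx=+8,dy=-10->D
  (2,7):dx=+7,dy=-5->D; (2,8):dx=+5,dy=-4->D; (2,9):dx=+10,dy=-15->D; (3,4):dx=+3,dy=-6->D
  (3,5):dx=+10,dy=-11->D; (3,6):dx=+9,dy=-9->D; (3,7):dx=+8,dy=-4->D; (3,8):dx=+6,dy=-3->D
  (3,9):dx=+11,dy=-14->D; (4,5):dx=+7,dy=-5->D; (4,6):dx=+6,dy=-3->D; (4,7):dx=+5,dy=+2->C
  (4,8):dx=+3,dy=+3->C; (4,9):dx=+8,dy=-8->D; (5,6):dx=-1,dy=+2->D; (5,7):dx=-2,dy=+7->D
  (5,8):dx=-4,dy=+8->D; (5,9):dx=+1,dy=-3->D; (6,7):dx=-1,dy=+5->D; (6,8):dx=-3,dy=+6->D
  (6,9):dx=+2,dy=-5->D; (7,8):dx=-2,dy=+1->D; (7,9):dx=+3,dy=-10->D; (8,9):dx=+5,dy=-11->D
Step 2: C = 4, D = 32, total pairs = 36.
Step 3: tau = (C - D)/(n(n-1)/2) = (4 - 32)/36 = -0.777778.
Step 4: Exact two-sided p-value (enumerate n! = 362880 permutations of y under H0): p = 0.002425.
Step 5: alpha = 0.05. reject H0.

tau_b = -0.7778 (C=4, D=32), p = 0.002425, reject H0.


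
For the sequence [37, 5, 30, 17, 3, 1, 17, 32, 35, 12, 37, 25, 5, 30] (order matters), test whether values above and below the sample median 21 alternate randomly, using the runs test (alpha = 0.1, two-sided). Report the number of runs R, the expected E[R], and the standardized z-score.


Step 1: Compute median = 21; label A = above, B = below.
Labels in order: ABABBBBAABAABA  (n_A = 7, n_B = 7)
Step 2: Count runs R = 9.
Step 3: Under H0 (random ordering), E[R] = 2*n_A*n_B/(n_A+n_B) + 1 = 2*7*7/14 + 1 = 8.0000.
        Var[R] = 2*n_A*n_B*(2*n_A*n_B - n_A - n_B) / ((n_A+n_B)^2 * (n_A+n_B-1)) = 8232/2548 = 3.2308.
        SD[R] = 1.7974.
Step 4: Continuity-corrected z = (R - 0.5 - E[R]) / SD[R] = (9 - 0.5 - 8.0000) / 1.7974 = 0.2782.
Step 5: Two-sided p-value via normal approximation = 2*(1 - Phi(|z|)) = 0.780879.
Step 6: alpha = 0.1. fail to reject H0.

R = 9, z = 0.2782, p = 0.780879, fail to reject H0.


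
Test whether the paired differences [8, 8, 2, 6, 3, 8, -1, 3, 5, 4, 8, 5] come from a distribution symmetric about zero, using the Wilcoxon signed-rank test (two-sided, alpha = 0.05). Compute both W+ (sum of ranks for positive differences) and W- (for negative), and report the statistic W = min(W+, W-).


Step 1: Drop any zero differences (none here) and take |d_i|.
|d| = [8, 8, 2, 6, 3, 8, 1, 3, 5, 4, 8, 5]
Step 2: Midrank |d_i| (ties get averaged ranks).
ranks: |8|->10.5, |8|->10.5, |2|->2, |6|->8, |3|->3.5, |8|->10.5, |1|->1, |3|->3.5, |5|->6.5, |4|->5, |8|->10.5, |5|->6.5
Step 3: Attach original signs; sum ranks with positive sign and with negative sign.
W+ = 10.5 + 10.5 + 2 + 8 + 3.5 + 10.5 + 3.5 + 6.5 + 5 + 10.5 + 6.5 = 77
W- = 1 = 1
(Check: W+ + W- = 78 should equal n(n+1)/2 = 78.)
Step 4: Test statistic W = min(W+, W-) = 1.
Step 5: Ties in |d|, so use the tie-corrected normal approximation.
        E[W] = n(n+1)/4 = 12*13/4 = 39.
        Tie groups: |d|=3 (t=2), |d|=5 (t=2), |d|=8 (t=4); sum(t^3 - t) = 72.
        Var[W] = n(n+1)(2n+1)/24 - sum(t^3-t)/48 = 3900/24 - 72/48 = 161.
        z = (W - E[W]) / sqrt(Var[W]) = (1 - 39) / 12.6886 = -2.9948.
        Two-sided p = 2*Phi(z) = 0.002746.
Step 6: alpha = 0.05. reject H0.

W+ = 77, W- = 1, W = min = 1, p = 0.002746, reject H0.


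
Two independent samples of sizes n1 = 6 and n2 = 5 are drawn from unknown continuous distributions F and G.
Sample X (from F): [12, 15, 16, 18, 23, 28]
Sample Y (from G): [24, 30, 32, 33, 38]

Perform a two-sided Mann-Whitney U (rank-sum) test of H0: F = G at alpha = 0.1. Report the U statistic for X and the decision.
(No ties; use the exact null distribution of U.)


Step 1: Combine and sort all 11 observations; assign midranks.
sorted (value, group): (12,X), (15,X), (16,X), (18,X), (23,X), (24,Y), (28,X), (30,Y), (32,Y), (33,Y), (38,Y)
ranks: 12->1, 15->2, 16->3, 18->4, 23->5, 24->6, 28->7, 30->8, 32->9, 33->10, 38->11
Step 2: Rank sum for X: R1 = 1 + 2 + 3 + 4 + 5 + 7 = 22.
Step 3: U_X = R1 - n1(n1+1)/2 = 22 - 6*7/2 = 22 - 21 = 1.
       U_Y = n1*n2 - U_X = 30 - 1 = 29.
Step 4: No ties, so the exact null distribution of U (based on enumerating the C(11,6) = 462 equally likely rank assignments) gives the two-sided p-value.
Step 5: p-value = 0.008658; compare to alpha = 0.1. reject H0.

U_X = 1, p = 0.008658, reject H0 at alpha = 0.1.


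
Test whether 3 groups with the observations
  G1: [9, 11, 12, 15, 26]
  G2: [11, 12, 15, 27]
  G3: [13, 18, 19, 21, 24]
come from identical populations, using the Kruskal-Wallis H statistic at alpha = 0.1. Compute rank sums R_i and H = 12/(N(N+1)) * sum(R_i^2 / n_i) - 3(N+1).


Step 1: Combine all N = 14 observations and assign midranks.
sorted (value, group, rank): (9,G1,1), (11,G1,2.5), (11,G2,2.5), (12,G1,4.5), (12,G2,4.5), (13,G3,6), (15,G1,7.5), (15,G2,7.5), (18,G3,9), (19,G3,10), (21,G3,11), (24,G3,12), (26,G1,13), (27,G2,14)
Step 2: Sum ranks within each group.
R_1 = 28.5 (n_1 = 5)
R_2 = 28.5 (n_2 = 4)
R_3 = 48 (n_3 = 5)
Step 3: H = 12/(N(N+1)) * sum(R_i^2/n_i) - 3(N+1)
     = 12/(14*15) * (28.5^2/5 + 28.5^2/4 + 48^2/5) - 3*15
     = 0.057143 * 826.312 - 45
     = 2.217857.
Step 4: Ties present; correction factor C = 1 - 18/(14^3 - 14) = 0.993407. Corrected H = 2.217857 / 0.993407 = 2.232577.
Step 5: Under H0, H ~ chi^2(2); p-value = 0.327493.
Step 6: alpha = 0.1. fail to reject H0.

H = 2.2326, df = 2, p = 0.327493, fail to reject H0.


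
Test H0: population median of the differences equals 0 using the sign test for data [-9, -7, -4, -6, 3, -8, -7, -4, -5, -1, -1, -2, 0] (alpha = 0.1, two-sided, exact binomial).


Step 1: Discard zero differences. Original n = 13; n_eff = number of nonzero differences = 12.
Nonzero differences (with sign): -9, -7, -4, -6, +3, -8, -7, -4, -5, -1, -1, -2
Step 2: Count signs: positive = 1, negative = 11.
Step 3: Under H0: P(positive) = 0.5, so the number of positives S ~ Bin(12, 0.5).
Step 4: Two-sided exact p-value = sum of Bin(12,0.5) probabilities at or below the observed probability = 0.006348.
Step 5: alpha = 0.1. reject H0.

n_eff = 12, pos = 1, neg = 11, p = 0.006348, reject H0.


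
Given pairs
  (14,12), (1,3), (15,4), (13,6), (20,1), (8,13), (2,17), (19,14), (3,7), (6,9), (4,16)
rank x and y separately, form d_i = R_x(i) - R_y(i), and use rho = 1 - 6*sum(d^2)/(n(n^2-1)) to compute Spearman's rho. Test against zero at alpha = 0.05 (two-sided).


Step 1: Rank x and y separately (midranks; no ties here).
rank(x): 14->8, 1->1, 15->9, 13->7, 20->11, 8->6, 2->2, 19->10, 3->3, 6->5, 4->4
rank(y): 12->7, 3->2, 4->3, 6->4, 1->1, 13->8, 17->11, 14->9, 7->5, 9->6, 16->10
Step 2: d_i = R_x(i) - R_y(i); compute d_i^2.
  (8-7)^2=1, (1-2)^2=1, (9-3)^2=36, (7-4)^2=9, (11-1)^2=100, (6-8)^2=4, (2-11)^2=81, (10-9)^2=1, (3-5)^2=4, (5-6)^2=1, (4-10)^2=36
sum(d^2) = 274.
Step 3: rho = 1 - 6*274 / (11*(11^2 - 1)) = 1 - 1644/1320 = -0.245455.
Step 4: Under H0, t = rho * sqrt((n-2)/(1-rho^2)) = -0.7596 ~ t(9).
Step 5: Two-sided p-value from the t-distribution with 9 df = 0.466922.
Step 6: alpha = 0.05. fail to reject H0.

rho = -0.2455, p = 0.466922, fail to reject H0 at alpha = 0.05.


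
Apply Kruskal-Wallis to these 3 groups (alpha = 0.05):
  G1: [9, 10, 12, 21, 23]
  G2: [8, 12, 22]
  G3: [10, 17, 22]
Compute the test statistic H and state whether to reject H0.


Step 1: Combine all N = 11 observations and assign midranks.
sorted (value, group, rank): (8,G2,1), (9,G1,2), (10,G1,3.5), (10,G3,3.5), (12,G1,5.5), (12,G2,5.5), (17,G3,7), (21,G1,8), (22,G2,9.5), (22,G3,9.5), (23,G1,11)
Step 2: Sum ranks within each group.
R_1 = 30 (n_1 = 5)
R_2 = 16 (n_2 = 3)
R_3 = 20 (n_3 = 3)
Step 3: H = 12/(N(N+1)) * sum(R_i^2/n_i) - 3(N+1)
     = 12/(11*12) * (30^2/5 + 16^2/3 + 20^2/3) - 3*12
     = 0.090909 * 398.667 - 36
     = 0.242424.
Step 4: Ties present; correction factor C = 1 - 18/(11^3 - 11) = 0.986364. Corrected H = 0.242424 / 0.986364 = 0.245776.
Step 5: Under H0, H ~ chi^2(2); p-value = 0.884363.
Step 6: alpha = 0.05. fail to reject H0.

H = 0.2458, df = 2, p = 0.884363, fail to reject H0.


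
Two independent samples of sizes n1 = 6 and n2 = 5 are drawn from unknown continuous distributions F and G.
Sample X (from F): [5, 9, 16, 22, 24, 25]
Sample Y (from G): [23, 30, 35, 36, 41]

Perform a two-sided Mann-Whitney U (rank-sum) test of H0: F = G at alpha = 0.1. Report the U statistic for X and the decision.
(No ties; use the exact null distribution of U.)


Step 1: Combine and sort all 11 observations; assign midranks.
sorted (value, group): (5,X), (9,X), (16,X), (22,X), (23,Y), (24,X), (25,X), (30,Y), (35,Y), (36,Y), (41,Y)
ranks: 5->1, 9->2, 16->3, 22->4, 23->5, 24->6, 25->7, 30->8, 35->9, 36->10, 41->11
Step 2: Rank sum for X: R1 = 1 + 2 + 3 + 4 + 6 + 7 = 23.
Step 3: U_X = R1 - n1(n1+1)/2 = 23 - 6*7/2 = 23 - 21 = 2.
       U_Y = n1*n2 - U_X = 30 - 2 = 28.
Step 4: No ties, so the exact null distribution of U (based on enumerating the C(11,6) = 462 equally likely rank assignments) gives the two-sided p-value.
Step 5: p-value = 0.017316; compare to alpha = 0.1. reject H0.

U_X = 2, p = 0.017316, reject H0 at alpha = 0.1.


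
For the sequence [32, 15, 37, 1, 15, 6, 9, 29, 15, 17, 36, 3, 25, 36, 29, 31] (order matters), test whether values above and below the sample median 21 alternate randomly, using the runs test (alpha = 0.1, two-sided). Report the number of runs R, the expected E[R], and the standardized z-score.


Step 1: Compute median = 21; label A = above, B = below.
Labels in order: ABABBBBABBABAAAA  (n_A = 8, n_B = 8)
Step 2: Count runs R = 9.
Step 3: Under H0 (random ordering), E[R] = 2*n_A*n_B/(n_A+n_B) + 1 = 2*8*8/16 + 1 = 9.0000.
        Var[R] = 2*n_A*n_B*(2*n_A*n_B - n_A - n_B) / ((n_A+n_B)^2 * (n_A+n_B-1)) = 14336/3840 = 3.7333.
        SD[R] = 1.9322.
Step 4: R = E[R], so z = 0 with no continuity correction.
Step 5: Two-sided p-value via normal approximation = 2*(1 - Phi(|z|)) = 1.000000.
Step 6: alpha = 0.1. fail to reject H0.

R = 9, z = 0.0000, p = 1.000000, fail to reject H0.


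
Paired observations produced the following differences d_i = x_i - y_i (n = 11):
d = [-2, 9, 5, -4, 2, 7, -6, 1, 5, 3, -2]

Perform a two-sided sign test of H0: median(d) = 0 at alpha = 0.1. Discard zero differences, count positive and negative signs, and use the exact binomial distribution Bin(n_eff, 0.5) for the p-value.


Step 1: Discard zero differences. Original n = 11; n_eff = number of nonzero differences = 11.
Nonzero differences (with sign): -2, +9, +5, -4, +2, +7, -6, +1, +5, +3, -2
Step 2: Count signs: positive = 7, negative = 4.
Step 3: Under H0: P(positive) = 0.5, so the number of positives S ~ Bin(11, 0.5).
Step 4: Two-sided exact p-value = sum of Bin(11,0.5) probabilities at or below the observed probability = 0.548828.
Step 5: alpha = 0.1. fail to reject H0.

n_eff = 11, pos = 7, neg = 4, p = 0.548828, fail to reject H0.


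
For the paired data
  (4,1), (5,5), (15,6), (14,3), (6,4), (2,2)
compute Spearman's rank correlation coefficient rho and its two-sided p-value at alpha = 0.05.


Step 1: Rank x and y separately (midranks; no ties here).
rank(x): 4->2, 5->3, 15->6, 14->5, 6->4, 2->1
rank(y): 1->1, 5->5, 6->6, 3->3, 4->4, 2->2
Step 2: d_i = R_x(i) - R_y(i); compute d_i^2.
  (2-1)^2=1, (3-5)^2=4, (6-6)^2=0, (5-3)^2=4, (4-4)^2=0, (1-2)^2=1
sum(d^2) = 10.
Step 3: rho = 1 - 6*10 / (6*(6^2 - 1)) = 1 - 60/210 = 0.714286.
Step 4: Under H0, t = rho * sqrt((n-2)/(1-rho^2)) = 2.0412 ~ t(4).
Step 5: Two-sided p-value from the t-distribution with 4 df = 0.110787.
Step 6: alpha = 0.05. fail to reject H0.

rho = 0.7143, p = 0.110787, fail to reject H0 at alpha = 0.05.


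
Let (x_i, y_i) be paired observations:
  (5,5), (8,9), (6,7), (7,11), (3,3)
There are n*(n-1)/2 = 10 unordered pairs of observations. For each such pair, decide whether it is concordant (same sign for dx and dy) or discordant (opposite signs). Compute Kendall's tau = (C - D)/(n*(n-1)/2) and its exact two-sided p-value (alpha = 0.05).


Step 1: Enumerate the 10 unordered pairs (i,j) with i<j and classify each by sign(x_j-x_i) * sign(y_j-y_i).
  (1,2):dx=+3,dy=+4->C; (1,3):dx=+1,dy=+2->C; (1,4):dx=+2,dy=+6->C; (1,5):dx=-2,dy=-2->C
  (2,3):dx=-2,dy=-2->C; (2,4):dx=-1,dy=+2->D; (2,5):dx=-5,dy=-6->C; (3,4):dx=+1,dy=+4->C
  (3,5):dx=-3,dy=-4->C; (4,5):dx=-4,dy=-8->C
Step 2: C = 9, D = 1, total pairs = 10.
Step 3: tau = (C - D)/(n(n-1)/2) = (9 - 1)/10 = 0.800000.
Step 4: Exact two-sided p-value (enumerate n! = 120 permutations of y under H0): p = 0.083333.
Step 5: alpha = 0.05. fail to reject H0.

tau_b = 0.8000 (C=9, D=1), p = 0.083333, fail to reject H0.


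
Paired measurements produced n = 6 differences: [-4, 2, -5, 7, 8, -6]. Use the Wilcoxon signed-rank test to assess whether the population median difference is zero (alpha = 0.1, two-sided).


Step 1: Drop any zero differences (none here) and take |d_i|.
|d| = [4, 2, 5, 7, 8, 6]
Step 2: Midrank |d_i| (ties get averaged ranks).
ranks: |4|->2, |2|->1, |5|->3, |7|->5, |8|->6, |6|->4
Step 3: Attach original signs; sum ranks with positive sign and with negative sign.
W+ = 1 + 5 + 6 = 12
W- = 2 + 3 + 4 = 9
(Check: W+ + W- = 21 should equal n(n+1)/2 = 21.)
Step 4: Test statistic W = min(W+, W-) = 9.
Step 5: No ties, so the exact null distribution over the 2^6 = 64 sign assignments gives the two-sided p-value = 0.843750.
Step 6: alpha = 0.1. fail to reject H0.

W+ = 12, W- = 9, W = min = 9, p = 0.843750, fail to reject H0.


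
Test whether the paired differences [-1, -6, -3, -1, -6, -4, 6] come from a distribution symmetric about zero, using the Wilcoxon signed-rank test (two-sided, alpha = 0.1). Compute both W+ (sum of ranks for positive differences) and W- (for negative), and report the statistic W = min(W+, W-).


Step 1: Drop any zero differences (none here) and take |d_i|.
|d| = [1, 6, 3, 1, 6, 4, 6]
Step 2: Midrank |d_i| (ties get averaged ranks).
ranks: |1|->1.5, |6|->6, |3|->3, |1|->1.5, |6|->6, |4|->4, |6|->6
Step 3: Attach original signs; sum ranks with positive sign and with negative sign.
W+ = 6 = 6
W- = 1.5 + 6 + 3 + 1.5 + 6 + 4 = 22
(Check: W+ + W- = 28 should equal n(n+1)/2 = 28.)
Step 4: Test statistic W = min(W+, W-) = 6.
Step 5: Ties in |d|, so use the tie-corrected normal approximation.
        E[W] = n(n+1)/4 = 7*8/4 = 14.
        Tie groups: |d|=1 (t=2), |d|=6 (t=3); sum(t^3 - t) = 30.
        Var[W] = n(n+1)(2n+1)/24 - sum(t^3-t)/48 = 840/24 - 30/48 = 34.375.
        z = (W - E[W]) / sqrt(Var[W]) = (6 - 14) / 5.8630 = -1.3645.
        Two-sided p = 2*Phi(z) = 0.172415.
Step 6: alpha = 0.1. fail to reject H0.

W+ = 6, W- = 22, W = min = 6, p = 0.172415, fail to reject H0.


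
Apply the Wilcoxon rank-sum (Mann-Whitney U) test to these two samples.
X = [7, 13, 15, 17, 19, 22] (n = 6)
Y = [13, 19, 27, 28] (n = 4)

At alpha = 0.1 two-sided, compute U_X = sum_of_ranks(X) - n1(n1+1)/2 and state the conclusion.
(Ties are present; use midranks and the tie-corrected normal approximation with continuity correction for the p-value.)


Step 1: Combine and sort all 10 observations; assign midranks.
sorted (value, group): (7,X), (13,X), (13,Y), (15,X), (17,X), (19,X), (19,Y), (22,X), (27,Y), (28,Y)
ranks: 7->1, 13->2.5, 13->2.5, 15->4, 17->5, 19->6.5, 19->6.5, 22->8, 27->9, 28->10
Step 2: Rank sum for X: R1 = 1 + 2.5 + 4 + 5 + 6.5 + 8 = 27.
Step 3: U_X = R1 - n1(n1+1)/2 = 27 - 6*7/2 = 27 - 21 = 6.
       U_Y = n1*n2 - U_X = 24 - 6 = 18.
Step 4: Ties are present, so use the tie-corrected normal approximation (with continuity correction) for the p-value.
Step 5: p-value = 0.238089; compare to alpha = 0.1. fail to reject H0.

U_X = 6, p = 0.238089, fail to reject H0 at alpha = 0.1.


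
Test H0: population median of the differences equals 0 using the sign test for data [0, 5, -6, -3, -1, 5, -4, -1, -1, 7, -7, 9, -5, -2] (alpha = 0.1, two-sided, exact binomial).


Step 1: Discard zero differences. Original n = 14; n_eff = number of nonzero differences = 13.
Nonzero differences (with sign): +5, -6, -3, -1, +5, -4, -1, -1, +7, -7, +9, -5, -2
Step 2: Count signs: positive = 4, negative = 9.
Step 3: Under H0: P(positive) = 0.5, so the number of positives S ~ Bin(13, 0.5).
Step 4: Two-sided exact p-value = sum of Bin(13,0.5) probabilities at or below the observed probability = 0.266846.
Step 5: alpha = 0.1. fail to reject H0.

n_eff = 13, pos = 4, neg = 9, p = 0.266846, fail to reject H0.


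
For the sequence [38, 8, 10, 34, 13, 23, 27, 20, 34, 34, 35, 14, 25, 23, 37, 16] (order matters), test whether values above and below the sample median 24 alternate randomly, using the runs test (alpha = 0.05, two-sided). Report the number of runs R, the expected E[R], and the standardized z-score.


Step 1: Compute median = 24; label A = above, B = below.
Labels in order: ABBABBABAAABABAB  (n_A = 8, n_B = 8)
Step 2: Count runs R = 12.
Step 3: Under H0 (random ordering), E[R] = 2*n_A*n_B/(n_A+n_B) + 1 = 2*8*8/16 + 1 = 9.0000.
        Var[R] = 2*n_A*n_B*(2*n_A*n_B - n_A - n_B) / ((n_A+n_B)^2 * (n_A+n_B-1)) = 14336/3840 = 3.7333.
        SD[R] = 1.9322.
Step 4: Continuity-corrected z = (R - 0.5 - E[R]) / SD[R] = (12 - 0.5 - 9.0000) / 1.9322 = 1.2939.
Step 5: Two-sided p-value via normal approximation = 2*(1 - Phi(|z|)) = 0.195709.
Step 6: alpha = 0.05. fail to reject H0.

R = 12, z = 1.2939, p = 0.195709, fail to reject H0.


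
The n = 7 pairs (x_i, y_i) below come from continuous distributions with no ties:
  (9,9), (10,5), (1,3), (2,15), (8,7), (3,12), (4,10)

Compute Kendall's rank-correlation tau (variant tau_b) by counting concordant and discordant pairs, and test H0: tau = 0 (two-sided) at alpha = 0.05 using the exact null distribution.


Step 1: Enumerate the 21 unordered pairs (i,j) with i<j and classify each by sign(x_j-x_i) * sign(y_j-y_i).
  (1,2):dx=+1,dy=-4->D; (1,3):dx=-8,dy=-6->C; (1,4):dx=-7,dy=+6->D; (1,5):dx=-1,dy=-2->C
  (1,6):dx=-6,dy=+3->D; (1,7):dx=-5,dy=+1->D; (2,3):dx=-9,dy=-2->C; (2,4):dx=-8,dy=+10->D
  (2,5):dx=-2,dy=+2->D; (2,6):dx=-7,dy=+7->D; (2,7):dx=-6,dy=+5->D; (3,4):dx=+1,dy=+12->C
  (3,5):dx=+7,dy=+4->C; (3,6):dx=+2,dy=+9->C; (3,7):dx=+3,dy=+7->C; (4,5):dx=+6,dy=-8->D
  (4,6):dx=+1,dy=-3->D; (4,7):dx=+2,dy=-5->D; (5,6):dx=-5,dy=+5->D; (5,7):dx=-4,dy=+3->D
  (6,7):dx=+1,dy=-2->D
Step 2: C = 7, D = 14, total pairs = 21.
Step 3: tau = (C - D)/(n(n-1)/2) = (7 - 14)/21 = -0.333333.
Step 4: Exact two-sided p-value (enumerate n! = 5040 permutations of y under H0): p = 0.381349.
Step 5: alpha = 0.05. fail to reject H0.

tau_b = -0.3333 (C=7, D=14), p = 0.381349, fail to reject H0.


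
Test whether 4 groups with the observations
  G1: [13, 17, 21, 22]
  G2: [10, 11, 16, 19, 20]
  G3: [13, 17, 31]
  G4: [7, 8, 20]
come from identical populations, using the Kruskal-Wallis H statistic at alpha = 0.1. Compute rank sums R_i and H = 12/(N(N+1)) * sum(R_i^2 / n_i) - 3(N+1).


Step 1: Combine all N = 15 observations and assign midranks.
sorted (value, group, rank): (7,G4,1), (8,G4,2), (10,G2,3), (11,G2,4), (13,G1,5.5), (13,G3,5.5), (16,G2,7), (17,G1,8.5), (17,G3,8.5), (19,G2,10), (20,G2,11.5), (20,G4,11.5), (21,G1,13), (22,G1,14), (31,G3,15)
Step 2: Sum ranks within each group.
R_1 = 41 (n_1 = 4)
R_2 = 35.5 (n_2 = 5)
R_3 = 29 (n_3 = 3)
R_4 = 14.5 (n_4 = 3)
Step 3: H = 12/(N(N+1)) * sum(R_i^2/n_i) - 3(N+1)
     = 12/(15*16) * (41^2/4 + 35.5^2/5 + 29^2/3 + 14.5^2/3) - 3*16
     = 0.050000 * 1022.72 - 48
     = 3.135833.
Step 4: Ties present; correction factor C = 1 - 18/(15^3 - 15) = 0.994643. Corrected H = 3.135833 / 0.994643 = 3.152723.
Step 5: Under H0, H ~ chi^2(3); p-value = 0.368672.
Step 6: alpha = 0.1. fail to reject H0.

H = 3.1527, df = 3, p = 0.368672, fail to reject H0.


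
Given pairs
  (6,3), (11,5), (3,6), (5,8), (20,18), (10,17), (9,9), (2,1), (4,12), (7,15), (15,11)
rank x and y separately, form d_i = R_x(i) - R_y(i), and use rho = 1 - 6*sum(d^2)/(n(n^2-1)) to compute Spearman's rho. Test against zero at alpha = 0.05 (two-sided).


Step 1: Rank x and y separately (midranks; no ties here).
rank(x): 6->5, 11->9, 3->2, 5->4, 20->11, 10->8, 9->7, 2->1, 4->3, 7->6, 15->10
rank(y): 3->2, 5->3, 6->4, 8->5, 18->11, 17->10, 9->6, 1->1, 12->8, 15->9, 11->7
Step 2: d_i = R_x(i) - R_y(i); compute d_i^2.
  (5-2)^2=9, (9-3)^2=36, (2-4)^2=4, (4-5)^2=1, (11-11)^2=0, (8-10)^2=4, (7-6)^2=1, (1-1)^2=0, (3-8)^2=25, (6-9)^2=9, (10-7)^2=9
sum(d^2) = 98.
Step 3: rho = 1 - 6*98 / (11*(11^2 - 1)) = 1 - 588/1320 = 0.554545.
Step 4: Under H0, t = rho * sqrt((n-2)/(1-rho^2)) = 1.9992 ~ t(9).
Step 5: Two-sided p-value from the t-distribution with 9 df = 0.076652.
Step 6: alpha = 0.05. fail to reject H0.

rho = 0.5545, p = 0.076652, fail to reject H0 at alpha = 0.05.


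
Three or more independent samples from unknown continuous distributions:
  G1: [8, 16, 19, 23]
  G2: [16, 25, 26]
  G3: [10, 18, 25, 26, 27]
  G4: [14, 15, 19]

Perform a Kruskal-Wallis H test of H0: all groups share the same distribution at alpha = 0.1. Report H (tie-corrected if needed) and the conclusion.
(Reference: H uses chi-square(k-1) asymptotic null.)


Step 1: Combine all N = 15 observations and assign midranks.
sorted (value, group, rank): (8,G1,1), (10,G3,2), (14,G4,3), (15,G4,4), (16,G1,5.5), (16,G2,5.5), (18,G3,7), (19,G1,8.5), (19,G4,8.5), (23,G1,10), (25,G2,11.5), (25,G3,11.5), (26,G2,13.5), (26,G3,13.5), (27,G3,15)
Step 2: Sum ranks within each group.
R_1 = 25 (n_1 = 4)
R_2 = 30.5 (n_2 = 3)
R_3 = 49 (n_3 = 5)
R_4 = 15.5 (n_4 = 3)
Step 3: H = 12/(N(N+1)) * sum(R_i^2/n_i) - 3(N+1)
     = 12/(15*16) * (25^2/4 + 30.5^2/3 + 49^2/5 + 15.5^2/3) - 3*16
     = 0.050000 * 1026.62 - 48
     = 3.330833.
Step 4: Ties present; correction factor C = 1 - 24/(15^3 - 15) = 0.992857. Corrected H = 3.330833 / 0.992857 = 3.354796.
Step 5: Under H0, H ~ chi^2(3); p-value = 0.340089.
Step 6: alpha = 0.1. fail to reject H0.

H = 3.3548, df = 3, p = 0.340089, fail to reject H0.
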